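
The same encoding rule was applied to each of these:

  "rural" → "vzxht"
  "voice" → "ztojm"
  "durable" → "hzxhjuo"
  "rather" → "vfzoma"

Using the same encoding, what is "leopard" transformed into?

pjuwian

In rural: r→v is +4, u→z is +5, r→x is +6, a→h is +7 — the shift increases by 1 each position. The shift increases by 1 at each position, starting from +4: 4, 5, 6, ….
For leopard: l+4=p, e+5=j, o+6=u, p+7=w, a+8=i, r+9=a, d+10=n.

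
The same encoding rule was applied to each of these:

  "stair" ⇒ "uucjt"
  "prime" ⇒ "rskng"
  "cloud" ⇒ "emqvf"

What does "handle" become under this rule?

jbpenf

It's a Vigenère-style cipher with numeric key [2,1]: position i shifts by key[i mod 2].
On handle: h+2=j, a+1=b, n+2=p, d+1=e, l+2=n, e+1=f.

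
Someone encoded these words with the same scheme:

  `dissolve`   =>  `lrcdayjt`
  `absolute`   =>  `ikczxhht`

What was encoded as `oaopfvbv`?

In dissolve: d→l is +8, i→r is +9, s→c is +10, s→d is +11 — the shift increases by 1 each position. The shift increases by 1 at each position, starting from +8: 8, 9, 10, ….
Decoding oaopfvbv: o−8=g, a−9=r, o−10=e, p−11=e, f−12=t, v−13=i, b−14=n, v−15=g.

greeting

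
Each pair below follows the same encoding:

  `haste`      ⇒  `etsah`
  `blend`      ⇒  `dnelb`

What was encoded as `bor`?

The output letters match the input read backwards: haste reversed is etsah. It's just the letters in reverse order.
Undoing it on bor: then reverse → rob.

rob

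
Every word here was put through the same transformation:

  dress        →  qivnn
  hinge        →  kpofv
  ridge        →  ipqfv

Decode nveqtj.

seldom

d(3)→q(16) and r(17)→i(8) fit y≡5x+1 (mod 26); the inverse of 5 mod 26 is 21. This is an affine cipher: with a=0,…,z=25, each position x becomes (5x+1) mod 26.
Undoing it on nveqtj: n(13)→21·(13−1)≡18=s; v(21)→21·(21−1)≡4=e; e(4)→21·(4−1)≡11=l; q(16)→21·(16−1)≡3=d; t(19)→21·(19−1)≡14=o; j(9)→21·(9−1)≡12=m (all mod 26).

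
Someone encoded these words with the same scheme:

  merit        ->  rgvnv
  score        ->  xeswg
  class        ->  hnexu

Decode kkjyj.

Shifts by position in merit: pos 0: m→r (+5), pos 1: e→g (+2), pos 2: r→v (+4), pos 3: i→n (+5), pos 4: t→v (+2) — repeating every 3. The shifts repeat in a cycle of length 3: positions 0,1,… shift by +5, +2, +4, then the pattern repeats.
Decoding kkjyj: k−5=f, k−2=i, j−4=f, y−5=t, j−2=h.

fifth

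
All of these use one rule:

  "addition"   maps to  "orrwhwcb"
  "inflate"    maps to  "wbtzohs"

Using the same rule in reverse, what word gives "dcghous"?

Compare letters: a→o is +14, d→r is +14, d→r is +14 — a constant shift. It's a constant shift of +14 (ROT14).
Reversing it on dcghous: d−14=p, c−14=o, g−14=s, h−14=t, o−14=a, u−14=g, s−14=e.

postage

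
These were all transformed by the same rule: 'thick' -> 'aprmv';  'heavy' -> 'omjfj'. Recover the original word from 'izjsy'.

brain

In thick: t→a is +7, h→p is +8, i→r is +9, c→m is +10 — the shift increases by 1 each position. The shift increases by 1 at each position, starting from +7: 7, 8, 9, ….
Decoding izjsy: i−7=b, z−8=r, j−9=a, s−10=i, y−11=n.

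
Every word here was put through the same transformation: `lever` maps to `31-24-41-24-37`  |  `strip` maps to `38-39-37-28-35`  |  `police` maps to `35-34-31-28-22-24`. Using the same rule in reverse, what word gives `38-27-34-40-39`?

Each letter is replaced by its alphabet position (a=1..z=26) + 19.
Decoding 38-27-34-40-39: 38→(38−19)÷1=19=s, 27→(27−19)÷1=8=h, 34→(34−19)÷1=15=o, 40→(40−19)÷1=21=u, 39→(39−19)÷1=20=t.

shout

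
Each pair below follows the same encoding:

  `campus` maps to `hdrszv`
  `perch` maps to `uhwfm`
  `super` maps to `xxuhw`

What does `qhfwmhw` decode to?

leather

Shifts by position in campus: pos 0: c→h (+5), pos 1: a→d (+3), pos 2: m→r (+5), pos 3: p→s (+3) — repeating every 2. A repeating key of period 2 is used — shifts +5, +3 over and over.
Undoing it on qhfwmhw: q−5=l, h−3=e, f−5=a, w−3=t, m−5=h, h−3=e, w−5=r.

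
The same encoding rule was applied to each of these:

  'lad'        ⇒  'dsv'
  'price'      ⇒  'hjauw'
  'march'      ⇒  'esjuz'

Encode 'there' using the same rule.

Each letter is shifted forward by 18 in the alphabet (a Caesar shift of +18).
On there: t+18=l, h+18=z, e+18=w, r+18=j, e+18=w.

lzwjw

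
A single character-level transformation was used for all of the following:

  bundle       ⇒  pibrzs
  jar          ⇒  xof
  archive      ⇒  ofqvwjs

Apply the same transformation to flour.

tzcif

Compare letters: b→p is +14, u→i is +14, n→b is +14 — a constant shift. Each letter is shifted forward by 14 in the alphabet (a Caesar shift of +14).
Applying it to flour: f+14=t, l+14=z, o+14=c, u+14=i, r+14=f.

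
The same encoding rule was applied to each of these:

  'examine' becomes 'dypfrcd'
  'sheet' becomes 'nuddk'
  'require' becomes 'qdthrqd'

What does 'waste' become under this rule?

bpnkd

e(4)→d(3) and x(23)→y(24) fit y≡23x+15 (mod 26); the inverse of 23 mod 26 is 17. Each letter's alphabet position (a=0..z=25) is mapped through 23·x+15 mod 26 — an affine cipher.
Applying it to waste: w(22)→23·22+15≡1=b; a(0)→23·0+15≡15=p; s(18)→23·18+15≡13=n; t(19)→23·19+15≡10=k; e(4)→23·4+15≡3=d (all mod 26).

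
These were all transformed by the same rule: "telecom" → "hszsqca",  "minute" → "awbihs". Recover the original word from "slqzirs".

exclude

Compare letters: t→h is +14, e→s is +14, l→z is +14 — a constant shift. Each letter is shifted forward by 14 in the alphabet (a Caesar shift of +14).
Undoing it on slqzirs: s−14=e, l−14=x, q−14=c, z−14=l, i−14=u, r−14=d, s−14=e.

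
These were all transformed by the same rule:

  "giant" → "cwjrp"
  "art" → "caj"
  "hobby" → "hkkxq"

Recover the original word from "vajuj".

The output letters match the input read backwards, each shifted +9: giant reversed is tnaig. The word is reversed, then every letter is shifted forward by 9.
Reversing it on vajuj: shift back: v−9=m, a−9=r, j−9=a, u−9=l, j−9=a → mrala; then reverse → alarm.

alarm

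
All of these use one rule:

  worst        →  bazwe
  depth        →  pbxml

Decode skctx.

The output letters match the input read backwards, each shifted +8: worst reversed is tsrow. Two steps: reverse the string, then apply a Caesar shift of +8.
Undoing it on skctx: shift back: s−8=k, k−8=c, c−8=u, t−8=l, x−8=p → kculp; then reverse → pluck.

pluck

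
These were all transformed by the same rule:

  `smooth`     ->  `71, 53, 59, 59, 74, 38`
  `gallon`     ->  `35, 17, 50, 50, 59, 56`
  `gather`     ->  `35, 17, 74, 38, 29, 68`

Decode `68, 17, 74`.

rat

Each letter becomes 3×(its alphabet position, a=1..z=26) + 14.
Reversing it on 68, 17, 74: 68→(68−14)÷3=18=r, 17→(17−14)÷3=1=a, 74→(74−14)÷3=20=t.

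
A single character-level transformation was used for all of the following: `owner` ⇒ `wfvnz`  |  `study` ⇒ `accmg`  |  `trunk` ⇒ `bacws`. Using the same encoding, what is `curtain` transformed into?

kdzcirv

Shifts by position in owner: pos 0: o→w (+8), pos 1: w→f (+9), pos 2: n→v (+8), pos 3: e→n (+9) — repeating every 2. A repeating key of period 2 is used — shifts +8, +9 over and over.
Applying it to curtain: c+8=k, u+9=d, r+8=z, t+9=c, a+8=i, i+9=r, n+8=v.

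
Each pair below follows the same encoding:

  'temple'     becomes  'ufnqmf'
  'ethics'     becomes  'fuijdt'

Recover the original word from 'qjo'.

pin

It's a constant shift of +1 (ROT1).
Reversing it on qjo: q−1=p, j−1=i, o−1=n.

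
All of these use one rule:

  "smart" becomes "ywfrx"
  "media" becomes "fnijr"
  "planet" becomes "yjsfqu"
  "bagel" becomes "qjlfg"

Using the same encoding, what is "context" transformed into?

ycjysth

Two steps: reverse the string, then apply a Caesar shift of +5.
Applying it to context: reverse → txetnoc; then shift: t+5=y, x+5=c, e+5=j, t+5=y, n+5=s, o+5=t, c+5=h.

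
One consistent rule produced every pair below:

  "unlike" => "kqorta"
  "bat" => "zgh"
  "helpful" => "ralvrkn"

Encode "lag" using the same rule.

mgr

The output letters match the input read backwards, each shifted +6: unlike reversed is ekilnu. Read the word backwards and shift each letter +6.
For lag: reverse → gal; then shift: g+6=m, a+6=g, l+6=r.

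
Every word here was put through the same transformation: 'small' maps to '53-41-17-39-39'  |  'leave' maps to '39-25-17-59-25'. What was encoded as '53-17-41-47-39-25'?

With a=1..z=26, the number is 2·pos + 15.
Undoing it on 53-17-41-47-39-25: 53→(53−15)÷2=19=s, 17→(17−15)÷2=1=a, 41→(41−15)÷2=13=m, 47→(47−15)÷2=16=p, 39→(39−15)÷2=12=l, 25→(25−15)÷2=5=e.

sample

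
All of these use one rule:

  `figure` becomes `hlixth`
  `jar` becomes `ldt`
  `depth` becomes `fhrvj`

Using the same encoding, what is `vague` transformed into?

xdixh

The shift depends on letter class: consonant f→h is +2, but vowel i→l is +3. Two shifts are in play — +3 for a/e/i/o/u, +2 for every other letter.
On vague: v(cons)+2=x, a(vowel)+3=d, g(cons)+2=i, u(vowel)+3=x, e(vowel)+3=h.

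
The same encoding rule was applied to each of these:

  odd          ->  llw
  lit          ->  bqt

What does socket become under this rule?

The output letters match the input read backwards, each shifted +8: odd reversed is ddo. Read the word backwards and shift each letter +8.
Applying it to socket: reverse → tekcos; then shift: t+8=b, e+8=m, k+8=s, c+8=k, o+8=w, s+8=a.

bmskwa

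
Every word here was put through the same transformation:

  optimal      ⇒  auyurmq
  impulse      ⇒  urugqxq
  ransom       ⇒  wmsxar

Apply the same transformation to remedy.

The shift depends on letter class: consonant p→u is +5, but vowel o→a is +12. The rule splits by letter class: vowels +12, consonants +5.
Applying it to remedy: r(cons)+5=w, e(vowel)+12=q, m(cons)+5=r, e(vowel)+12=q, d(cons)+5=i, y(cons)+5=d.

wqrqid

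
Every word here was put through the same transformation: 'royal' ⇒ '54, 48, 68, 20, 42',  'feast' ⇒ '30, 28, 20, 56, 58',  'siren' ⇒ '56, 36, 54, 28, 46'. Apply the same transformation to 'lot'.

Each letter becomes 2×(its alphabet position, a=1..z=26) + 18.
For lot: l=12→42, o=15→48, t=20→58.

42, 48, 58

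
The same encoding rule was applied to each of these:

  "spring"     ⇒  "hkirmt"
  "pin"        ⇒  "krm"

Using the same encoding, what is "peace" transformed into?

Each pair mirrors across the alphabet (s↔h, p↔k, r↔i): positions sum to 25. This is the alphabet-reversal cipher (Atbash): a becomes z, b becomes y, etc.
Applying it to peace: p↔k, e↔v, a↔z, c↔x, e↔v.

kvzxv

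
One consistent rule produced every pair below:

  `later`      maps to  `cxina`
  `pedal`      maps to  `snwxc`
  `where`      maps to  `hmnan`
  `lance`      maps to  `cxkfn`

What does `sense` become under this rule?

rnkrn

l(11)→c(2) and a(0)→x(23) fit y≡17x+23 (mod 26); the inverse of 17 mod 26 is 23. Treating letters as 0–25, the rule is x ↦ 17x + 23 (mod 26).
For sense: s(18)→17·18+23≡17=r; e(4)→17·4+23≡13=n; n(13)→17·13+23≡10=k; s(18)→17·18+23≡17=r; e(4)→17·4+23≡13=n (all mod 26).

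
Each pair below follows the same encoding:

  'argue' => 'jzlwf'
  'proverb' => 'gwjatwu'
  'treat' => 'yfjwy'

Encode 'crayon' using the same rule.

Read the word backwards and shift each letter +5.
On crayon: reverse → noyarc; then shift: n+5=s, o+5=t, y+5=d, a+5=f, r+5=w, c+5=h.

stdfwh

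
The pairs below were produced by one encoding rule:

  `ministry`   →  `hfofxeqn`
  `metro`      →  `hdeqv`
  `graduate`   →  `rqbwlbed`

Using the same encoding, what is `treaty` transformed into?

Treating letters as 0–25, the rule is x ↦ 7x + 1 (mod 26).
For treaty: t(19)→7·19+1≡4=e; r(17)→7·17+1≡16=q; e(4)→7·4+1≡3=d; a(0)→7·0+1≡1=b; t(19)→7·19+1≡4=e; y(24)→7·24+1≡13=n (all mod 26).

eqdben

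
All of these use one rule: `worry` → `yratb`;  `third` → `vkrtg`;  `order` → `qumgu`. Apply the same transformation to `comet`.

Shifts by position in worry: pos 0: w→y (+2), pos 1: o→r (+3), pos 2: r→a (+9), pos 3: r→t (+2), pos 4: y→b (+3) — repeating every 3. A repeating key of period 3 is used — shifts +2, +3, +9 over and over.
Applying it to comet: c+2=e, o+3=r, m+9=v, e+2=g, t+3=w.

ervgw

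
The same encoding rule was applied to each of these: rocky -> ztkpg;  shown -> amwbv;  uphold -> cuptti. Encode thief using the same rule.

bmqjn

The shifts repeat in a cycle of length 2: positions 0,1,… shift by +8, +5, then the pattern repeats.
For thief: t+8=b, h+5=m, i+8=q, e+5=j, f+8=n.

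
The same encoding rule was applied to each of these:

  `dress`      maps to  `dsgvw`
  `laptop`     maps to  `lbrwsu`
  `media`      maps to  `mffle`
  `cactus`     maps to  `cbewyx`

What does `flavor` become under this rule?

fmcysw

Letter i (0-indexed) is shifted by i+0, so successive shifts are 0, 1, 2, ….
For flavor: f+0=f, l+1=m, a+2=c, v+3=y, o+4=s, r+5=w.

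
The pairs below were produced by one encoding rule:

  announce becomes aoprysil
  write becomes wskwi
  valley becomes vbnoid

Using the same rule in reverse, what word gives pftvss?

The shift increases by 1 at each position, starting from +0: 0, 1, 2, ….
Reversing it on pftvss: p−0=p, f−1=e, t−2=r, v−3=s, s−4=o, s−5=n.

person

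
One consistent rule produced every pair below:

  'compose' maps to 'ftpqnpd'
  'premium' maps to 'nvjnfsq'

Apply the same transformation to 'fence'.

fdofg

The output letters match the input read backwards, each shifted +1: compose reversed is esopmoc. Read the word backwards and shift each letter +1.
Applying it to fence: reverse → ecnef; then shift: e+1=f, c+1=d, n+1=o, e+1=f, f+1=g.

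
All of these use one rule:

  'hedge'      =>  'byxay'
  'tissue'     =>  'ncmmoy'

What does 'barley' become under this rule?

vulfys

Compare letters: h→b is +20, e→y is +20, d→x is +20 — a constant shift. It's a constant shift of +20 (ROT20).
Applying it to barley: b+20=v, a+20=u, r+20=l, l+20=f, e+20=y, y+20=s.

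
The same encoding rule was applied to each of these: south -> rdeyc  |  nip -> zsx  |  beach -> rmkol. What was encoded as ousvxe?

The output letters match the input read backwards, each shifted +10: south reversed is htuos. Two steps: reverse the string, then apply a Caesar shift of +10.
Undoing it on ousvxe: shift back: o−10=e, u−10=k, s−10=i, v−10=l, x−10=n, e−10=u → ekilnu; then reverse → unlike.

unlike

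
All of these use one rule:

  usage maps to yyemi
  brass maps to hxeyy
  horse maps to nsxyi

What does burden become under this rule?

hyxjit

Two shifts are in play — +4 for a/e/i/o/u, +6 for every other letter.
Applying it to burden: b(cons)+6=h, u(vowel)+4=y, r(cons)+6=x, d(cons)+6=j, e(vowel)+4=i, n(cons)+6=t.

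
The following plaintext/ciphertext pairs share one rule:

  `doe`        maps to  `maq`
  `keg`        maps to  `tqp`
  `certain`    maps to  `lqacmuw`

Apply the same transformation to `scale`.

The shift depends on letter class: consonant d→m is +9, but vowel o→a is +12. Vowels shift forward by 12 and consonants shift forward by 9.
Applying it to scale: s(cons)+9=b, c(cons)+9=l, a(vowel)+12=m, l(cons)+9=u, e(vowel)+12=q.

blmuq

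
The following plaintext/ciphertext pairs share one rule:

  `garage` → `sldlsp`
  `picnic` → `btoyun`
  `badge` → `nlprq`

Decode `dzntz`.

robin

Shifts by position in garage: pos 0: g→s (+12), pos 1: a→l (+11), pos 2: r→d (+12), pos 3: a→l (+11) — repeating every 2. It's a Vigenère-style cipher with numeric key [12,11]: position i shifts by key[i mod 2].
Undoing it on dzntz: d−12=r, z−11=o, n−12=b, t−11=i, z−12=n.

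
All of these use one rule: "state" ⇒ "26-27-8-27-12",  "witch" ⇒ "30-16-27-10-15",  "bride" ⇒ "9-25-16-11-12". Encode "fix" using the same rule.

13-16-31

s is letter #19 and maps to 26: an offset of 7. Letters become their 1-based position plus 7 (so a→8, b→9, …).
On fix: f=6→13, i=9→16, x=24→31.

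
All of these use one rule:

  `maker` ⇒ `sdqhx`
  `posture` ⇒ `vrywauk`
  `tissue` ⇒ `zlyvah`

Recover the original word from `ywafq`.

Shifts by position in maker: pos 0: m→s (+6), pos 1: a→d (+3), pos 2: k→q (+6), pos 3: e→h (+3) — repeating every 2. The shifts repeat in a cycle of length 2: positions 0,1,… shift by +6, +3, then the pattern repeats.
Undoing it on ywafq: y−6=s, w−3=t, a−6=u, f−3=c, q−6=k.

stuck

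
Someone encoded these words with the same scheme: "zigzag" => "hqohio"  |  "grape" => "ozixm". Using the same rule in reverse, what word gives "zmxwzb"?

report

Compare letters: z→h is +8, i→q is +8, g→o is +8 — a constant shift. Each letter is shifted forward by 8 in the alphabet (a Caesar shift of +8).
Reversing it on zmxwzb: z−8=r, m−8=e, x−8=p, w−8=o, z−8=r, b−8=t.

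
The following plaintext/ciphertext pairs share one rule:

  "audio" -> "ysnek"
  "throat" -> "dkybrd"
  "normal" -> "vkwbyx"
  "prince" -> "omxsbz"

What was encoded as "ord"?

The output letters match the input read backwards, each shifted +10: audio reversed is oidua. Two steps: reverse the string, then apply a Caesar shift of +10.
Reversing it on ord: shift back: o−10=e, r−10=h, d−10=t → eht; then reverse → the.

the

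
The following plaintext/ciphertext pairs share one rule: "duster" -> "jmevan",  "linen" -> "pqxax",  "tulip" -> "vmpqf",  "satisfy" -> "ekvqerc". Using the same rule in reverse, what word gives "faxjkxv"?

d(3)→j(9) and u(20)→m(12) fit y≡17x+10 (mod 26); the inverse of 17 mod 26 is 23. Treating letters as 0–25, the rule is x ↦ 17x + 10 (mod 26).
Decoding faxjkxv: f(5)→23·(5−10)≡15=p; a(0)→23·(0−10)≡4=e; x(23)→23·(23−10)≡13=n; j(9)→23·(9−10)≡3=d; k(10)→23·(10−10)≡0=a; x(23)→23·(23−10)≡13=n; v(21)→23·(21−10)≡19=t (all mod 26).

pendant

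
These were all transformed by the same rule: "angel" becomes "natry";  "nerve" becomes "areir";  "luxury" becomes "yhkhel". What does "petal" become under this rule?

crgny

Each letter is shifted forward by 13 in the alphabet (a Caesar shift of +13).
On petal: p+13=c, e+13=r, t+13=g, a+13=n, l+13=y.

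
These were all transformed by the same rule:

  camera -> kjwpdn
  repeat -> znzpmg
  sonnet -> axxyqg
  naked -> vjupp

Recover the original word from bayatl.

trophy

In camera: c→k is +8, a→j is +9, m→w is +10, e→p is +11 — the shift increases by 1 each position. Letter i (0-indexed) is shifted by i+8, so successive shifts are 8, 9, 10, ….
Reversing it on bayatl: b−8=t, a−9=r, y−10=o, a−11=p, t−12=h, l−13=y.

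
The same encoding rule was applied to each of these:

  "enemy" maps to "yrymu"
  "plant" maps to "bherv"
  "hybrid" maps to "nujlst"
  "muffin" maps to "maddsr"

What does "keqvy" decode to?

e(4)→y(24) and n(13)→r(17) fit y≡5x+4 (mod 26); the inverse of 5 mod 26 is 21. Treating letters as 0–25, the rule is x ↦ 5x + 4 (mod 26).
Decoding keqvy: k(10)→21·(10−4)≡22=w; e(4)→21·(4−4)≡0=a; q(16)→21·(16−4)≡18=s; v(21)→21·(21−4)≡19=t; y(24)→21·(24−4)≡4=e (all mod 26).

waste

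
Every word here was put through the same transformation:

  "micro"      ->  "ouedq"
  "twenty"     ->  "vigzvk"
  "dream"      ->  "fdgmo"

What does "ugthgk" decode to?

survey

Shifts by position in micro: pos 0: m→o (+2), pos 1: i→u (+12), pos 2: c→e (+2), pos 3: r→d (+12) — repeating every 2. The shifts repeat in a cycle of length 2: positions 0,1,… shift by +2, +12, then the pattern repeats.
Undoing it on ugthgk: u−2=s, g−12=u, t−2=r, h−12=v, g−2=e, k−12=y.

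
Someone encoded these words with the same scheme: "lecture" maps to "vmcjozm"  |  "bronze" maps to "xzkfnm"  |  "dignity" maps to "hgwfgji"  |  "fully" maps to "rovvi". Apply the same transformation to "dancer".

This is an affine cipher: with a=0,…,z=25, each position x becomes (5x+18) mod 26.
Applying it to dancer: d(3)→5·3+18≡7=h; a(0)→5·0+18≡18=s; n(13)→5·13+18≡5=f; c(2)→5·2+18≡2=c; e(4)→5·4+18≡12=m; r(17)→5·17+18≡25=z (all mod 26).

hsfcmz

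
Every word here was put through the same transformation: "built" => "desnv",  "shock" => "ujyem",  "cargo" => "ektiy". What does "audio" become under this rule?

The shift depends on letter class: consonant b→d is +2, but vowel u→e is +10. Vowels shift forward by 10 and consonants shift forward by 2.
For audio: a(vowel)+10=k, u(vowel)+10=e, d(cons)+2=f, i(vowel)+10=s, o(vowel)+10=y.

kefsy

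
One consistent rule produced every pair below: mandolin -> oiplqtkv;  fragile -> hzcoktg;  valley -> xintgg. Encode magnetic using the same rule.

It's a Vigenère-style cipher with numeric key [2,8]: position i shifts by key[i mod 2].
Applying it to magnetic: m+2=o, a+8=i, g+2=i, n+8=v, e+2=g, t+8=b, i+2=k, c+8=k.

oiivgbkk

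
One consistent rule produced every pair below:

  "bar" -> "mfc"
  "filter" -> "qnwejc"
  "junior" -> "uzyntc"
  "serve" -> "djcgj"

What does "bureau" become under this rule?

mzcjfz

The shift depends on letter class: consonant b→m is +11, but vowel a→f is +5. Two shifts are in play — +5 for a/e/i/o/u, +11 for every other letter.
On bureau: b(cons)+11=m, u(vowel)+5=z, r(cons)+11=c, e(vowel)+5=j, a(vowel)+5=f, u(vowel)+5=z.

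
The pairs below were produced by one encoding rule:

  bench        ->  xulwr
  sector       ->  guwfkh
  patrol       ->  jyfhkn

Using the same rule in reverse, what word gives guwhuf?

secret

Treating letters as 0–25, the rule is x ↦ 25x + 24 (mod 26).
Decoding guwhuf: g(6)→25·(6−24)≡18=s; u(20)→25·(20−24)≡4=e; w(22)→25·(22−24)≡2=c; h(7)→25·(7−24)≡17=r; u(20)→25·(20−24)≡4=e; f(5)→25·(5−24)≡19=t (all mod 26).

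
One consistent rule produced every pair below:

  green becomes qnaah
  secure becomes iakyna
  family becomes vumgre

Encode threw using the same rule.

dlnao

g(6)→q(16) and r(17)→n(13) fit y≡21x+20 (mod 26); the inverse of 21 mod 26 is 5. This is an affine cipher: with a=0,…,z=25, each position x becomes (21x+20) mod 26.
For threw: t(19)→21·19+20≡3=d; h(7)→21·7+20≡11=l; r(17)→21·17+20≡13=n; e(4)→21·4+20≡0=a; w(22)→21·22+20≡14=o (all mod 26).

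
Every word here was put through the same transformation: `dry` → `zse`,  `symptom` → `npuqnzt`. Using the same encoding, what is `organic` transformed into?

The output letters match the input read backwards, each shifted +1: dry reversed is yrd. The word is reversed, then every letter is shifted forward by 1.
For organic: reverse → cinagro; then shift: c+1=d, i+1=j, n+1=o, a+1=b, g+1=h, r+1=s, o+1=p.

djobhsp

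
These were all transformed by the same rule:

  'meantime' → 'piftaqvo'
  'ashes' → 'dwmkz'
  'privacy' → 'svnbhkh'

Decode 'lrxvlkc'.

The shift increases by 1 at each position, starting from +3: 3, 4, 5, ….
Reversing it on lrxvlkc: l−3=i, r−4=n, x−5=s, v−6=p, l−7=e, k−8=c, c−9=t.

inspect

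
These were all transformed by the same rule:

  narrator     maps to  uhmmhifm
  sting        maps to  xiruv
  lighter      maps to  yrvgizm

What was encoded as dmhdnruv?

cracking

n(13)→u(20) and a(0)→h(7) fit y≡11x+7 (mod 26); the inverse of 11 mod 26 is 19. This is an affine cipher: with a=0,…,z=25, each position x becomes (11x+7) mod 26.
Decoding dmhdnruv: d(3)→19·(3−7)≡2=c; m(12)→19·(12−7)≡17=r; h(7)→19·(7−7)≡0=a; d(3)→19·(3−7)≡2=c; n(13)→19·(13−7)≡10=k; r(17)→19·(17−7)≡8=i; u(20)→19·(20−7)≡13=n; v(21)→19·(21−7)≡6=g (all mod 26).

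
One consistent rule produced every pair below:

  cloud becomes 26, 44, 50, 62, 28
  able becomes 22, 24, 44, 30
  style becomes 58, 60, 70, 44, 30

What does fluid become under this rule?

c(#3)→26 and l(#12)→44: differences scale by 2, so n = 2·pos + 20. Each letter becomes 2×(its alphabet position, a=1..z=26) + 20.
On fluid: f=6→32, l=12→44, u=21→62, i=9→38, d=4→28.

32, 44, 62, 38, 28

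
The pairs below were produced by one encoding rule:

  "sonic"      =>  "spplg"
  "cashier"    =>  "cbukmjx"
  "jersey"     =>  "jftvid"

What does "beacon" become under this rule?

In sonic: s→s is +0, o→p is +1, n→p is +2, i→l is +3 — the shift increases by 1 each position. Letter i (0-indexed) is shifted by i+0, so successive shifts are 0, 1, 2, ….
For beacon: b+0=b, e+1=f, a+2=c, c+3=f, o+4=s, n+5=s.

bfcfss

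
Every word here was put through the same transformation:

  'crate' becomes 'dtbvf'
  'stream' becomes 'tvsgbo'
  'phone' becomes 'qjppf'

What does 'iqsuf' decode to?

Shifts by position in crate: pos 0: c→d (+1), pos 1: r→t (+2), pos 2: a→b (+1), pos 3: t→v (+2) — repeating every 2. The shifts repeat in a cycle of length 2: positions 0,1,… shift by +1, +2, then the pattern repeats.
Decoding iqsuf: i−1=h, q−2=o, s−1=r, u−2=s, f−1=e.

horse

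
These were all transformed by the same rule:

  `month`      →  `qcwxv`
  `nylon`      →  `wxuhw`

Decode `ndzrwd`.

unique

Two steps: reverse the string, then apply a Caesar shift of +9.
Undoing it on ndzrwd: shift back: n−9=e, d−9=u, z−9=q, r−9=i, w−9=n, d−9=u → euqinu; then reverse → unique.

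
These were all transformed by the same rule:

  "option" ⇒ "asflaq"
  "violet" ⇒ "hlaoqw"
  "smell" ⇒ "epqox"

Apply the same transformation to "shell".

ekqox

A repeating key of period 2 is used — shifts +12, +3 over and over.
For shell: s+12=e, h+3=k, e+12=q, l+3=o, l+12=x.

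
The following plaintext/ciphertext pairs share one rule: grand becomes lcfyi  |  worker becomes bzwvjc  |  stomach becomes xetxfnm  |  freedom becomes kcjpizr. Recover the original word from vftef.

Shifts by position in grand: pos 0: g→l (+5), pos 1: r→c (+11), pos 2: a→f (+5), pos 3: n→y (+11) — repeating every 2. A repeating key of period 2 is used — shifts +5, +11 over and over.
Decoding vftef: v−5=q, f−11=u, t−5=o, e−11=t, f−5=a.

quota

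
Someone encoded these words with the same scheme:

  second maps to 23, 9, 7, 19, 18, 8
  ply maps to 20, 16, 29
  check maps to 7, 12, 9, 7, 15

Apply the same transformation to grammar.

11, 22, 5, 17, 17, 5, 22

s is letter #19 and maps to 23: an offset of 4. The number is (letter's place in the alphabet, a=1) + 4.
For grammar: g=7→11, r=18→22, a=1→5, m=13→17, m=13→17, a=1→5, r=18→22.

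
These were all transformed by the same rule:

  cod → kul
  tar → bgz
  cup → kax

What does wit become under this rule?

eob

Vowels shift forward by 6 and consonants shift forward by 8.
Applying it to wit: w(cons)+8=e, i(vowel)+6=o, t(cons)+8=b.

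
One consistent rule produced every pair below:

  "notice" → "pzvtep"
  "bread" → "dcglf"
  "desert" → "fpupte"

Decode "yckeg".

write

Shifts by position in notice: pos 0: n→p (+2), pos 1: o→z (+11), pos 2: t→v (+2), pos 3: i→t (+11) — repeating every 2. A repeating key of period 2 is used — shifts +2, +11 over and over.
Reversing it on yckeg: y−2=w, c−11=r, k−2=i, e−11=t, g−2=e.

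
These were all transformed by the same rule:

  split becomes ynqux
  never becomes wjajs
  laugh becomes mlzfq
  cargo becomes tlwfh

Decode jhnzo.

The output letters match the input read backwards, each shifted +5: split reversed is tilps. The word is reversed, then every letter is shifted forward by 5.
Decoding jhnzo: shift back: j−5=e, h−5=c, n−5=i, z−5=u, o−5=j → eciuj; then reverse → juice.

juice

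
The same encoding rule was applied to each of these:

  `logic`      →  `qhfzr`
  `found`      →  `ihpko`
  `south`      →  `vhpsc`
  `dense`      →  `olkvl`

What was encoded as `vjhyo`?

sword

l(11)→q(16) and o(14)→h(7) fit y≡23x+23 (mod 26); the inverse of 23 mod 26 is 17. This is an affine cipher: with a=0,…,z=25, each position x becomes (23x+23) mod 26.
Decoding vjhyo: v(21)→17·(21−23)≡18=s; j(9)→17·(9−23)≡22=w; h(7)→17·(7−23)≡14=o; y(24)→17·(24−23)≡17=r; o(14)→17·(14−23)≡3=d (all mod 26).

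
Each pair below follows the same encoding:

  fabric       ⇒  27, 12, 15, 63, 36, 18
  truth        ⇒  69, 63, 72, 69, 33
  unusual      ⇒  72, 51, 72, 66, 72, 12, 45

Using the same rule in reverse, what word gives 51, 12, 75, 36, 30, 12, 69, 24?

navigate

The formula is n = 3×(alphabet index, a=1) + 9.
Undoing it on 51, 12, 75, 36, 30, 12, 69, 24: 51→(51−9)÷3=14=n, 12→(12−9)÷3=1=a, 75→(75−9)÷3=22=v, 36→(36−9)÷3=9=i, 30→(30−9)÷3=7=g, 12→(12−9)÷3=1=a, 69→(69−9)÷3=20=t, 24→(24−9)÷3=5=e.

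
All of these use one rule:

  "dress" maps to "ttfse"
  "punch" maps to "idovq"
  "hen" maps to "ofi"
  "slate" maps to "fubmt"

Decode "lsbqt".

The output letters match the input read backwards, each shifted +1: dress reversed is sserd. The word is reversed, then every letter is shifted forward by 1.
Undoing it on lsbqt: shift back: l−1=k, s−1=r, b−1=a, q−1=p, t−1=s → kraps; then reverse → spark.

spark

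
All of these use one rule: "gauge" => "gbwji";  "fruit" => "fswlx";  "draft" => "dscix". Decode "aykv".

axis

The shift increases by 1 at each position, starting from +0: 0, 1, 2, ….
Decoding aykv: a−0=a, y−1=x, k−2=i, v−3=s.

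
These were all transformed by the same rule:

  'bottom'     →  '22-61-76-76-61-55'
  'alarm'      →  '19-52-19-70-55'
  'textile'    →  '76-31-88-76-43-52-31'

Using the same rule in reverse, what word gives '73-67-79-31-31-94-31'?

squeeze

The formula is n = 3×(alphabet index, a=1) + 16.
Decoding 73-67-79-31-31-94-31: 73→(73−16)÷3=19=s, 67→(67−16)÷3=17=q, 79→(79−16)÷3=21=u, 31→(31−16)÷3=5=e, 31→(31−16)÷3=5=e, 94→(94−16)÷3=26=z, 31→(31−16)÷3=5=e.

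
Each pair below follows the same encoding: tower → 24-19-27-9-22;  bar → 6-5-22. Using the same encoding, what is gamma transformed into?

The number is (letter's place in the alphabet, a=1) + 4.
For gamma: g=7→11, a=1→5, m=13→17, m=13→17, a=1→5.

11-5-17-17-5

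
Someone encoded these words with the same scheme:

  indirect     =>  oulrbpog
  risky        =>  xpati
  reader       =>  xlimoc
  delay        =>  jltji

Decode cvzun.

world

Each letter shifts forward by (position + 6), i.e. 6, 7, 8, … — the shift grows by one for each successive letter.
Reversing it on cvzun: c−6=w, v−7=o, z−8=r, u−9=l, n−10=d.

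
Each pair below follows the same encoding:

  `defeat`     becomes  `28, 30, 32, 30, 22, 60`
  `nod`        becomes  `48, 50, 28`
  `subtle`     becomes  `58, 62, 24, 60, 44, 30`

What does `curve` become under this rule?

d(#4)→28 and e(#5)→30: differences scale by 2, so n = 2·pos + 20. The formula is n = 2×(alphabet index, a=1) + 20.
On curve: c=3→26, u=21→62, r=18→56, v=22→64, e=5→30.

26, 62, 56, 64, 30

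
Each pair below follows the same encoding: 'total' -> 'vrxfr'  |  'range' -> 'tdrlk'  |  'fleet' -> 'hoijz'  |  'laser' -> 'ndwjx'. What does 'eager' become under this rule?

gdkjx

In total: t→v is +2, o→r is +3, t→x is +4, a→f is +5 — the shift increases by 1 each position. Letter i (0-indexed) is shifted by i+2, so successive shifts are 2, 3, 4, ….
Applying it to eager: e+2=g, a+3=d, g+4=k, e+5=j, r+6=x.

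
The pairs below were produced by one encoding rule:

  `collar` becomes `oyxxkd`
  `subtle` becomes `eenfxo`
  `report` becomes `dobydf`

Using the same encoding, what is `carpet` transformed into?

okdbof

The shift depends on letter class: consonant c→o is +12, but vowel o→y is +10. The rule splits by letter class: vowels +10, consonants +12.
On carpet: c(cons)+12=o, a(vowel)+10=k, r(cons)+12=d, p(cons)+12=b, e(vowel)+10=o, t(cons)+12=f.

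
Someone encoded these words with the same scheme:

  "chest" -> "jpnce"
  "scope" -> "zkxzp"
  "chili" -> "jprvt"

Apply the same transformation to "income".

In chest: c→j is +7, h→p is +8, e→n is +9, s→c is +10 — the shift increases by 1 each position. Each letter shifts forward by (position + 7), i.e. 7, 8, 9, … — the shift grows by one for each successive letter.
On income: i+7=p, n+8=v, c+9=l, o+10=y, m+11=x, e+12=q.

pvlyxq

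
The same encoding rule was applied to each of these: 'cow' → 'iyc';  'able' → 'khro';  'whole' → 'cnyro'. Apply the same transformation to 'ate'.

The shift depends on letter class: consonant c→i is +6, but vowel o→y is +10. Vowels shift forward by 10 and consonants shift forward by 6.
For ate: a(vowel)+10=k, t(cons)+6=z, e(vowel)+10=o.

kzo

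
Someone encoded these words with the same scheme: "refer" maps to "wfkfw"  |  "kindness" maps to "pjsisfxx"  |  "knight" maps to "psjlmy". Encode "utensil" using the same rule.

vyfsxjq

The shift depends on letter class: consonant r→w is +5, but vowel e→f is +1. Vowels shift forward by 1 and consonants shift forward by 5.
For utensil: u(vowel)+1=v, t(cons)+5=y, e(vowel)+1=f, n(cons)+5=s, s(cons)+5=x, i(vowel)+1=j, l(cons)+5=q.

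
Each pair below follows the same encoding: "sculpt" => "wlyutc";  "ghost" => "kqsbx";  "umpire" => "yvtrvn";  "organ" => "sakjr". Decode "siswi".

ozone

Shifts by position in sculpt: pos 0: s→w (+4), pos 1: c→l (+9), pos 2: u→y (+4), pos 3: l→u (+9) — repeating every 2. It's a Vigenère-style cipher with numeric key [4,9]: position i shifts by key[i mod 2].
Decoding siswi: s−4=o, i−9=z, s−4=o, w−9=n, i−4=e.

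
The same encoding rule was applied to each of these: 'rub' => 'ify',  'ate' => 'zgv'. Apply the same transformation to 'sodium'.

hlwrfn

Each pair mirrors across the alphabet (r↔i, u↔f, b↔y): positions sum to 25. Each letter is replaced by its mirror in the alphabet: a↔z, b↔y, c↔x, and so on (the Atbash cipher).
On sodium: s↔h, o↔l, d↔w, i↔r, u↔f, m↔n.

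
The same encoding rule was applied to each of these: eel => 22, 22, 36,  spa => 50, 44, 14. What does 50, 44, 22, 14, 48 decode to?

spear

Each letter becomes 2×(its alphabet position, a=1..z=26) + 12.
Undoing it on 50, 44, 22, 14, 48: 50→(50−12)÷2=19=s, 44→(44−12)÷2=16=p, 22→(22−12)÷2=5=e, 14→(14−12)÷2=1=a, 48→(48−12)÷2=18=r.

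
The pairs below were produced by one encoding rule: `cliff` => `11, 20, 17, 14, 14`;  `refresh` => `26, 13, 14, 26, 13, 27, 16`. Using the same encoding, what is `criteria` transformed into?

11, 26, 17, 28, 13, 26, 17, 9

Each letter is replaced by its alphabet position (a=1..z=26) + 8.
Applying it to criteria: c=3→11, r=18→26, i=9→17, t=20→28, e=5→13, r=18→26, i=9→17, a=1→9.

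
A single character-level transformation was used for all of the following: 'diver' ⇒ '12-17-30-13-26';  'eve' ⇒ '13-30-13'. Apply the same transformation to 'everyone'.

d is letter #4 and maps to 12: an offset of 8. Each letter is replaced by its alphabet position (a=1..z=26) + 8.
For everyone: e=5→13, v=22→30, e=5→13, r=18→26, y=25→33, o=15→23, n=14→22, e=5→13.

13-30-13-26-33-23-22-13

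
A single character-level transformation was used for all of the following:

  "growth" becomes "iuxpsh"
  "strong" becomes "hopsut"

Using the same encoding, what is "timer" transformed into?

The word is reversed, then every letter is shifted forward by 1.
For timer: reverse → remit; then shift: r+1=s, e+1=f, m+1=n, i+1=j, t+1=u.

sfnju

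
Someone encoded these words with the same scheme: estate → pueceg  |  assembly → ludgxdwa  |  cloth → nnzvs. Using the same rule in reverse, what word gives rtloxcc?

A repeating key of period 2 is used — shifts +11, +2 over and over.
Decoding rtloxcc: r−11=g, t−2=r, l−11=a, o−2=m, x−11=m, c−2=a, c−11=r.

grammar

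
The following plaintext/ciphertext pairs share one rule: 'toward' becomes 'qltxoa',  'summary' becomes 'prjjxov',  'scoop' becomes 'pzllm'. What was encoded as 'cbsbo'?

Compare letters: t→q is +23, o→l is +23, w→t is +23 — a constant shift. Every letter moves 23 places later in the alphabet, wrapping around z→a.
Reversing it on cbsbo: c−23=f, b−23=e, s−23=v, b−23=e, o−23=r.

fever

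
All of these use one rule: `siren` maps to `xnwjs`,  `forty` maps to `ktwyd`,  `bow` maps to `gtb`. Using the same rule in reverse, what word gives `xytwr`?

Compare letters: s→x is +5, i→n is +5, r→w is +5 — a constant shift. This is a Caesar cipher with shift 5.
Undoing it on xytwr: x−5=s, y−5=t, t−5=o, w−5=r, r−5=m.

storm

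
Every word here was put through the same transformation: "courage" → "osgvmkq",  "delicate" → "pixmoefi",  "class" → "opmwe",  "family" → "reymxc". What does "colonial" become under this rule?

osxszmmp

Shifts by position in courage: pos 0: c→o (+12), pos 1: o→s (+4), pos 2: u→g (+12), pos 3: r→v (+4) — repeating every 2. It's a Vigenère-style cipher with numeric key [12,4]: position i shifts by key[i mod 2].
For colonial: c+12=o, o+4=s, l+12=x, o+4=s, n+12=z, i+4=m, a+12=m, l+4=p.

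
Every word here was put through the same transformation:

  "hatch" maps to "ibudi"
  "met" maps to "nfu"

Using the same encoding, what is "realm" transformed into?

Compare letters: h→i is +1, a→b is +1, t→u is +1 — a constant shift. It's a constant shift of +1 (ROT1).
For realm: r+1=s, e+1=f, a+1=b, l+1=m, m+1=n.

sfbmn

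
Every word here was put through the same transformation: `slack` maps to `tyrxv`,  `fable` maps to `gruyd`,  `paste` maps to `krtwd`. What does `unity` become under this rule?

s(18)→t(19) and l(11)→y(24) fit y≡3x+17 (mod 26); the inverse of 3 mod 26 is 9. This is an affine cipher: with a=0,…,z=25, each position x becomes (3x+17) mod 26.
Applying it to unity: u(20)→3·20+17≡25=z; n(13)→3·13+17≡4=e; i(8)→3·8+17≡15=p; t(19)→3·19+17≡22=w; y(24)→3·24+17≡11=l (all mod 26).

zepwl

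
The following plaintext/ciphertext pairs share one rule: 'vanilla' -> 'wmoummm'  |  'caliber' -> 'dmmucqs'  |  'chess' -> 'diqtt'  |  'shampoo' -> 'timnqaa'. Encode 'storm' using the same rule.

tuasn

The shift depends on letter class: consonant v→w is +1, but vowel a→m is +12. Two shifts are in play — +12 for a/e/i/o/u, +1 for every other letter.
On storm: s(cons)+1=t, t(cons)+1=u, o(vowel)+12=a, r(cons)+1=s, m(cons)+1=n.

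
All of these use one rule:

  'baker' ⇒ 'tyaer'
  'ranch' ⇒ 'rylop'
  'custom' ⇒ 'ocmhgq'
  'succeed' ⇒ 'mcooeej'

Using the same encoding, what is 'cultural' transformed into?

ocvhcryv

This is an affine cipher: with a=0,…,z=25, each position x becomes (21x+24) mod 26.
On cultural: c(2)→21·2+24≡14=o; u(20)→21·20+24≡2=c; l(11)→21·11+24≡21=v; t(19)→21·19+24≡7=h; u(20)→21·20+24≡2=c; r(17)→21·17+24≡17=r; a(0)→21·0+24≡24=y; l(11)→21·11+24≡21=v (all mod 26).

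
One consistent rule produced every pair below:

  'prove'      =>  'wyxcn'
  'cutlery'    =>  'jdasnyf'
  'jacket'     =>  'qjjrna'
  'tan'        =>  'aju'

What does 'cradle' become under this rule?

The shift depends on letter class: consonant p→w is +7, but vowel o→x is +9. The rule splits by letter class: vowels +9, consonants +7.
For cradle: c(cons)+7=j, r(cons)+7=y, a(vowel)+9=j, d(cons)+7=k, l(cons)+7=s, e(vowel)+9=n.

jyjksn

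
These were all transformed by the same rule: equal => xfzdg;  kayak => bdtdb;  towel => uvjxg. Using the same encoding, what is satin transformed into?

pdurq

e(4)→x(23) and q(16)→f(5) fit y≡5x+3 (mod 26); the inverse of 5 mod 26 is 21. Treating letters as 0–25, the rule is x ↦ 5x + 3 (mod 26).
Applying it to satin: s(18)→5·18+3≡15=p; a(0)→5·0+3≡3=d; t(19)→5·19+3≡20=u; i(8)→5·8+3≡17=r; n(13)→5·13+3≡16=q (all mod 26).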